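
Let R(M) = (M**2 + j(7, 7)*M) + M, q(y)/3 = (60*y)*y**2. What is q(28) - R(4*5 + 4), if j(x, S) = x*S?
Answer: 3949584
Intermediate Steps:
j(x, S) = S*x
q(y) = 180*y**3 (q(y) = 3*((60*y)*y**2) = 3*(60*y**3) = 180*y**3)
R(M) = M**2 + 50*M (R(M) = (M**2 + (7*7)*M) + M = (M**2 + 49*M) + M = M**2 + 50*M)
q(28) - R(4*5 + 4) = 180*28**3 - (4*5 + 4)*(50 + (4*5 + 4)) = 180*21952 - (20 + 4)*(50 + (20 + 4)) = 3951360 - 24*(50 + 24) = 3951360 - 24*74 = 3951360 - 1*1776 = 3951360 - 1776 = 3949584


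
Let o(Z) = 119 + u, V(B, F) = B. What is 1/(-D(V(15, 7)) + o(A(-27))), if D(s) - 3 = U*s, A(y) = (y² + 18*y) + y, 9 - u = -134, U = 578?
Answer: -1/8411 ≈ -0.00011889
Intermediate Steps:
u = 143 (u = 9 - 1*(-134) = 9 + 134 = 143)
A(y) = y² + 19*y
D(s) = 3 + 578*s
o(Z) = 262 (o(Z) = 119 + 143 = 262)
1/(-D(V(15, 7)) + o(A(-27))) = 1/(-(3 + 578*15) + 262) = 1/(-(3 + 8670) + 262) = 1/(-1*8673 + 262) = 1/(-8673 + 262) = 1/(-8411) = -1/8411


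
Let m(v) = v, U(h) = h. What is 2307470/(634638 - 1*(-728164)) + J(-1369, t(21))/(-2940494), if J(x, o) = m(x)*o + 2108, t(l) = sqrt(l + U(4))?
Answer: 3395778641627/2003655552094 ≈ 1.6948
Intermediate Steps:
t(l) = sqrt(4 + l) (t(l) = sqrt(l + 4) = sqrt(4 + l))
J(x, o) = 2108 + o*x (J(x, o) = x*o + 2108 = o*x + 2108 = 2108 + o*x)
2307470/(634638 - 1*(-728164)) + J(-1369, t(21))/(-2940494) = 2307470/(634638 - 1*(-728164)) + (2108 + sqrt(4 + 21)*(-1369))/(-2940494) = 2307470/(634638 + 728164) + (2108 + sqrt(25)*(-1369))*(-1/2940494) = 2307470/1362802 + (2108 + 5*(-1369))*(-1/2940494) = 2307470*(1/1362802) + (2108 - 6845)*(-1/2940494) = 1153735/681401 - 4737*(-1/2940494) = 1153735/681401 + 4737/2940494 = 3395778641627/2003655552094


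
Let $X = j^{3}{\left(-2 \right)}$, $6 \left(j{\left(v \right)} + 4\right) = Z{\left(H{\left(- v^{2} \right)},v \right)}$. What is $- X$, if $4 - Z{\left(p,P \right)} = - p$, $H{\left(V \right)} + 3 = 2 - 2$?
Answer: $\frac{12167}{216} \approx 56.329$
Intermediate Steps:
$H{\left(V \right)} = -3$ ($H{\left(V \right)} = -3 + \left(2 - 2\right) = -3 + 0 = -3$)
$Z{\left(p,P \right)} = 4 + p$ ($Z{\left(p,P \right)} = 4 - - p = 4 + p$)
$j{\left(v \right)} = - \frac{23}{6}$ ($j{\left(v \right)} = -4 + \frac{4 - 3}{6} = -4 + \frac{1}{6} \cdot 1 = -4 + \frac{1}{6} = - \frac{23}{6}$)
$X = - \frac{12167}{216}$ ($X = \left(- \frac{23}{6}\right)^{3} = - \frac{12167}{216} \approx -56.329$)
$- X = \left(-1\right) \left(- \frac{12167}{216}\right) = \frac{12167}{216}$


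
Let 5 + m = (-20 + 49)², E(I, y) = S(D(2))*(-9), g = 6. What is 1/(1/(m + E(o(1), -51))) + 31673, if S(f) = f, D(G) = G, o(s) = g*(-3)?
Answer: 32491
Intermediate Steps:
o(s) = -18 (o(s) = 6*(-3) = -18)
E(I, y) = -18 (E(I, y) = 2*(-9) = -18)
m = 836 (m = -5 + (-20 + 49)² = -5 + 29² = -5 + 841 = 836)
1/(1/(m + E(o(1), -51))) + 31673 = 1/(1/(836 - 18)) + 31673 = 1/(1/818) + 31673 = 818 + 31673 = 32491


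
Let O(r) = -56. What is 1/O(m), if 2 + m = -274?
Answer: -1/56 ≈ -0.017857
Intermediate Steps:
m = -276 (m = -2 - 274 = -276)
1/O(m) = 1/(-56) = -1/56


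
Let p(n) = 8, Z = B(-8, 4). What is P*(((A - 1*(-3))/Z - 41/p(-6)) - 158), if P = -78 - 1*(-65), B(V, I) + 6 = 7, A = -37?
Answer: 20501/8 ≈ 2562.6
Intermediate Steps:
B(V, I) = 1 (B(V, I) = -6 + 7 = 1)
Z = 1
P = -13 (P = -78 + 65 = -13)
P*(((A - 1*(-3))/Z - 41/p(-6)) - 158) = -13*(((-37 - 1*(-3))/1 - 41/8) - 158) = -13*(((-37 + 3)*1 - 41*1/8) - 158) = -13*((-34*1 - 41/8) - 158) = -13*((-34 - 41/8) - 158) = -13*(-313/8 - 158) = -13*(-1577/8) = 20501/8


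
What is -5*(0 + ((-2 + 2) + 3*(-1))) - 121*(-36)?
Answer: 4371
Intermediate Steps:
-5*(0 + ((-2 + 2) + 3*(-1))) - 121*(-36) = -5*(0 + (0 - 3)) + 4356 = -5*(0 - 3) + 4356 = -5*(-3) + 4356 = 15 + 4356 = 4371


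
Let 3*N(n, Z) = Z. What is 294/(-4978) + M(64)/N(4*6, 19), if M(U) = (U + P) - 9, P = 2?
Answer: 22254/2489 ≈ 8.9409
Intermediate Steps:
N(n, Z) = Z/3
M(U) = -7 + U (M(U) = (U + 2) - 9 = (2 + U) - 9 = -7 + U)
294/(-4978) + M(64)/N(4*6, 19) = 294/(-4978) + (-7 + 64)/(((⅓)*19)) = 294*(-1/4978) + 57/(19/3) = -147/2489 + 57*(3/19) = -147/2489 + 9 = 22254/2489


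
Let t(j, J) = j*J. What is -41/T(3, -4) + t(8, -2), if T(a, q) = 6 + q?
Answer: -73/2 ≈ -36.500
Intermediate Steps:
t(j, J) = J*j
-41/T(3, -4) + t(8, -2) = -41/(6 - 4) - 2*8 = -41/2 - 16 = -73/2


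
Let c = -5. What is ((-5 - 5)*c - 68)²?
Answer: 324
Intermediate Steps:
((-5 - 5)*c - 68)² = ((-5 - 5)*(-5) - 68)² = (-10*(-5) - 68)² = (50 - 68)² = (-18)² = 324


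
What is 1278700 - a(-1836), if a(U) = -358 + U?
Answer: 1280894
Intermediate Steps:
1278700 - a(-1836) = 1278700 - (-358 - 1836) = 1278700 - 1*(-2194) = 1278700 + 2194 = 1280894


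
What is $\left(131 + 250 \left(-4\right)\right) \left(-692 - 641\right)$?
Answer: $1158377$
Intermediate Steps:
$\left(131 + 250 \left(-4\right)\right) \left(-692 - 641\right) = \left(131 - 1000\right) \left(-1333\right) = \left(-869\right) \left(-1333\right) = 1158377$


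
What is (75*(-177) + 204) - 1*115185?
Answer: -128256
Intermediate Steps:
(75*(-177) + 204) - 1*115185 = (-13275 + 204) - 115185 = -13071 - 115185 = -128256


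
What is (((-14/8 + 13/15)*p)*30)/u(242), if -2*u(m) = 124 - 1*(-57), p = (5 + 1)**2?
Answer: 1908/181 ≈ 10.541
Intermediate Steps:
p = 36 (p = 6**2 = 36)
u(m) = -181/2 (u(m) = -(124 - 1*(-57))/2 = -(124 + 57)/2 = -1/2*181 = -181/2)
(((-14/8 + 13/15)*p)*30)/u(242) = (((-14/8 + 13/15)*36)*30)/(-181/2) = (((-14*1/8 + 13*(1/15))*36)*30)*(-2/181) = (((-7/4 + 13/15)*36)*30)*(-2/181) = (-53/60*36*30)*(-2/181) = -159/5*30*(-2/181) = -954*(-2/181) = 1908/181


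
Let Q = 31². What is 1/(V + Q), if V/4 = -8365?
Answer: -1/32499 ≈ -3.0770e-5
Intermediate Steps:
V = -33460 (V = 4*(-8365) = -33460)
Q = 961
1/(V + Q) = 1/(-33460 + 961) = 1/(-32499) = -1/32499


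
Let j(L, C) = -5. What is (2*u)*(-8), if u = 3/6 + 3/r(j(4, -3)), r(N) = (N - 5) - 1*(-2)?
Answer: -2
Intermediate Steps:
r(N) = -3 + N (r(N) = (-5 + N) + 2 = -3 + N)
u = ⅛ (u = 3/6 + 3/(-3 - 5) = 3*(⅙) + 3/(-8) = ½ + 3*(-⅛) = ½ - 3/8 = ⅛ ≈ 0.12500)
(2*u)*(-8) = (2*(⅛))*(-8) = (¼)*(-8) = -2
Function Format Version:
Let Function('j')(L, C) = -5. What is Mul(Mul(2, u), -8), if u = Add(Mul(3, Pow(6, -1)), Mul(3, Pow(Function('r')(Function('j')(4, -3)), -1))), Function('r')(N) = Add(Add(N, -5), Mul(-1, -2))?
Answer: -2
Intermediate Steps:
Function('r')(N) = Add(-3, N) (Function('r')(N) = Add(Add(-5, N), 2) = Add(-3, N))
u = Rational(1, 8) (u = Add(Mul(3, Pow(6, -1)), Mul(3, Pow(Add(-3, -5), -1))) = Add(Mul(3, Rational(1, 6)), Mul(3, Pow(-8, -1))) = Add(Rational(1, 2), Mul(3, Rational(-1, 8))) = Add(Rational(1, 2), Rational(-3, 8)) = Rational(1, 8) ≈ 0.12500)
Mul(Mul(2, u), -8) = Mul(Mul(2, Rational(1, 8)), -8) = Mul(Rational(1, 4), -8) = -2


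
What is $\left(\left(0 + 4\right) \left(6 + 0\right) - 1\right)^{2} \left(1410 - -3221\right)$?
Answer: $2449799$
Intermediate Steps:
$\left(\left(0 + 4\right) \left(6 + 0\right) - 1\right)^{2} \left(1410 - -3221\right) = \left(4 \cdot 6 - 1\right)^{2} \left(1410 + 3221\right) = \left(24 - 1\right)^{2} \cdot 4631 = 23^{2} \cdot 4631 = 529 \cdot 4631 = 2449799$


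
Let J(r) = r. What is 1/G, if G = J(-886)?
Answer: -1/886 ≈ -0.0011287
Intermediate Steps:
G = -886
1/G = 1/(-886) = -1/886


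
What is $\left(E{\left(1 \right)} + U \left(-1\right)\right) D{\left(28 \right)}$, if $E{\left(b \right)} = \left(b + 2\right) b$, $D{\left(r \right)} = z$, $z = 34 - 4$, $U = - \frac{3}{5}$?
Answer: $108$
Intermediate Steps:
$U = - \frac{3}{5}$ ($U = \left(-3\right) \frac{1}{5} = - \frac{3}{5} \approx -0.6$)
$z = 30$ ($z = 34 - 4 = 30$)
$D{\left(r \right)} = 30$
$E{\left(b \right)} = b \left(2 + b\right)$ ($E{\left(b \right)} = \left(2 + b\right) b = b \left(2 + b\right)$)
$\left(E{\left(1 \right)} + U \left(-1\right)\right) D{\left(28 \right)} = \left(1 \left(2 + 1\right) - - \frac{3}{5}\right) 30 = \left(1 \cdot 3 + \frac{3}{5}\right) 30 = \left(3 + \frac{3}{5}\right) 30 = \frac{18}{5} \cdot 30 = 108$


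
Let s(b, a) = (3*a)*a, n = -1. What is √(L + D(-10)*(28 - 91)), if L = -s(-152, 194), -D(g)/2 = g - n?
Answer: I*√114042 ≈ 337.7*I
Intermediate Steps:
s(b, a) = 3*a²
D(g) = -2 - 2*g (D(g) = -2*(g - 1*(-1)) = -2*(g + 1) = -2*(1 + g) = -2 - 2*g)
L = -112908 (L = -3*194² = -3*37636 = -1*112908 = -112908)
√(L + D(-10)*(28 - 91)) = √(-112908 + (-2 - 2*(-10))*(28 - 91)) = √(-112908 + (-2 + 20)*(-63)) = √(-112908 + 18*(-63)) = √(-112908 - 1134) = √(-114042) = I*√114042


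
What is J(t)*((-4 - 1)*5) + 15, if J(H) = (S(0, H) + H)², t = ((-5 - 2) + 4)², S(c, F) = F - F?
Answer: -2010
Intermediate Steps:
S(c, F) = 0
t = 9 (t = (-7 + 4)² = (-3)² = 9)
J(H) = H² (J(H) = (0 + H)² = H²)
J(t)*((-4 - 1)*5) + 15 = 9²*((-4 - 1)*5) + 15 = 81*(-5*5) + 15 = 81*(-25) + 15 = -2025 + 15 = -2010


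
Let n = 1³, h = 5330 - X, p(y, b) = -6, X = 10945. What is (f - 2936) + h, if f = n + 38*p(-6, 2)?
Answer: -8778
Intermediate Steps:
h = -5615 (h = 5330 - 1*10945 = 5330 - 10945 = -5615)
n = 1
f = -227 (f = 1 + 38*(-6) = 1 - 228 = -227)
(f - 2936) + h = (-227 - 2936) - 5615 = -3163 - 5615 = -8778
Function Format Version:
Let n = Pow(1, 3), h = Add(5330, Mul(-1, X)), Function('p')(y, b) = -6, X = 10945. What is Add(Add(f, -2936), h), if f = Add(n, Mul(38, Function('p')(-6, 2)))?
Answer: -8778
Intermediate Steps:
h = -5615 (h = Add(5330, Mul(-1, 10945)) = Add(5330, -10945) = -5615)
n = 1
f = -227 (f = Add(1, Mul(38, -6)) = Add(1, -228) = -227)
Add(Add(f, -2936), h) = Add(Add(-227, -2936), -5615) = Add(-3163, -5615) = -8778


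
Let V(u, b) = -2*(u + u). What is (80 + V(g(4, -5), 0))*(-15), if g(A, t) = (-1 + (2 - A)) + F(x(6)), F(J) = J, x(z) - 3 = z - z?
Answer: -1200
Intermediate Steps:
x(z) = 3 (x(z) = 3 + (z - z) = 3 + 0 = 3)
g(A, t) = 4 - A (g(A, t) = (-1 + (2 - A)) + 3 = (1 - A) + 3 = 4 - A)
V(u, b) = -4*u
(80 + V(g(4, -5), 0))*(-15) = (80 - 4*(4 - 1*4))*(-15) = (80 - 4*(4 - 4))*(-15) = (80 - 4*0)*(-15) = (80 + 0)*(-15) = 80*(-15) = -1200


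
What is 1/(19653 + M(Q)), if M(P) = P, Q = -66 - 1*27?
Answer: 1/19560 ≈ 5.1125e-5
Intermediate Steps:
Q = -93 (Q = -66 - 27 = -93)
1/(19653 + M(Q)) = 1/(19653 - 93) = 1/19560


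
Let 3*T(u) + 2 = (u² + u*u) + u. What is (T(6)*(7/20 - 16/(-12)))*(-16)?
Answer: -30704/45 ≈ -682.31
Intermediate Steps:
T(u) = -⅔ + u/3 + 2*u²/3 (T(u) = -⅔ + ((u² + u*u) + u)/3 = -⅔ + ((u² + u²) + u)/3 = -⅔ + (2*u² + u)/3 = -⅔ + (u + 2*u²)/3 = -⅔ + (u/3 + 2*u²/3) = -⅔ + u/3 + 2*u²/3)
(T(6)*(7/20 - 16/(-12)))*(-16) = ((-⅔ + (⅓)*6 + (⅔)*6²)*(7/20 - 16/(-12)))*(-16) = ((-⅔ + 2 + (⅔)*36)*(7*(1/20) - 16*(-1/12)))*(-16) = ((-⅔ + 2 + 24)*(7/20 + 4/3))*(-16) = ((76/3)*(101/60))*(-16) = (1919/45)*(-16) = -30704/45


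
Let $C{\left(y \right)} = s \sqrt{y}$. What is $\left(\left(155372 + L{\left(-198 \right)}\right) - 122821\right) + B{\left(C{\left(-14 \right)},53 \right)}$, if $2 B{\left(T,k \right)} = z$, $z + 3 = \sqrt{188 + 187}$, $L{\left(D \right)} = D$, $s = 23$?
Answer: $\frac{64703}{2} + \frac{5 \sqrt{15}}{2} \approx 32361.0$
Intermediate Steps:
$C{\left(y \right)} = 23 \sqrt{y}$
$z = -3 + 5 \sqrt{15}$ ($z = -3 + \sqrt{188 + 187} = -3 + \sqrt{375} = -3 + 5 \sqrt{15} \approx 16.365$)
$B{\left(T,k \right)} = - \frac{3}{2} + \frac{5 \sqrt{15}}{2}$ ($B{\left(T,k \right)} = \frac{-3 + 5 \sqrt{15}}{2} = - \frac{3}{2} + \frac{5 \sqrt{15}}{2}$)
$\left(\left(155372 + L{\left(-198 \right)}\right) - 122821\right) + B{\left(C{\left(-14 \right)},53 \right)} = \left(\left(155372 - 198\right) - 122821\right) - \left(\frac{3}{2} - \frac{5 \sqrt{15}}{2}\right) = \left(155174 - 122821\right) - \left(\frac{3}{2} - \frac{5 \sqrt{15}}{2}\right) = 32353 - \left(\frac{3}{2} - \frac{5 \sqrt{15}}{2}\right) = \frac{64703}{2} + \frac{5 \sqrt{15}}{2}$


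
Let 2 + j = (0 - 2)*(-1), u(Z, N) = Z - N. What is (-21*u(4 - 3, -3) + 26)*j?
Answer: 0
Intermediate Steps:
j = 0 (j = -2 + (0 - 2)*(-1) = -2 - 2*(-1) = -2 + 2 = 0)
(-21*u(4 - 3, -3) + 26)*j = (-21*((4 - 3) - 1*(-3)) + 26)*0 = (-21*(1 + 3) + 26)*0 = (-21*4 + 26)*0 = (-84 + 26)*0 = -58*0 = 0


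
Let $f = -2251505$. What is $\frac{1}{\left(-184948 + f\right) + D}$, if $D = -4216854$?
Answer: $- \frac{1}{6653307} \approx -1.503 \cdot 10^{-7}$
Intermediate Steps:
$\frac{1}{\left(-184948 + f\right) + D} = \frac{1}{\left(-184948 - 2251505\right) - 4216854} = \frac{1}{-2436453 - 4216854} = \frac{1}{-6653307} = - \frac{1}{6653307}$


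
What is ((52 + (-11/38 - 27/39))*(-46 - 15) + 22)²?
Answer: 2330248045225/244036 ≈ 9.5488e+6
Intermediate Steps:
((52 + (-11/38 - 27/39))*(-46 - 15) + 22)² = ((52 + (-11*1/38 - 27*1/39))*(-61) + 22)² = ((52 + (-11/38 - 9/13))*(-61) + 22)² = ((52 - 485/494)*(-61) + 22)² = ((25203/494)*(-61) + 22)² = (-1537383/494 + 22)² = (-1526515/494)² = 2330248045225/244036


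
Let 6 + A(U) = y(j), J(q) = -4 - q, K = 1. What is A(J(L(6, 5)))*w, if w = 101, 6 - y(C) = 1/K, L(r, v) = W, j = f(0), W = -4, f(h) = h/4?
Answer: -101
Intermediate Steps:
f(h) = h/4 (f(h) = h*(¼) = h/4)
j = 0 (j = (¼)*0 = 0)
L(r, v) = -4
y(C) = 5 (y(C) = 6 - 1/1 = 6 - 1*1 = 6 - 1 = 5)
A(U) = -1 (A(U) = -6 + 5 = -1)
A(J(L(6, 5)))*w = -1*101 = -101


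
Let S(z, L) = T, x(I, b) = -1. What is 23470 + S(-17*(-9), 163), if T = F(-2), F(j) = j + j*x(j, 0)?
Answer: 23470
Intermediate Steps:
F(j) = 0 (F(j) = j + j*(-1) = j - j = 0)
T = 0
S(z, L) = 0
23470 + S(-17*(-9), 163) = 23470 + 0 = 23470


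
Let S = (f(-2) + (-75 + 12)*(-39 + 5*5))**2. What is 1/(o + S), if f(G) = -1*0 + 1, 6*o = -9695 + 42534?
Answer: 6/4710973 ≈ 1.2736e-6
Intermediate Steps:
o = 32839/6 (o = (-9695 + 42534)/6 = (1/6)*32839 = 32839/6 ≈ 5473.2)
f(G) = 1 (f(G) = 0 + 1 = 1)
S = 779689 (S = (1 + (-75 + 12)*(-39 + 5*5))**2 = (1 - 63*(-39 + 25))**2 = (1 - 63*(-14))**2 = (1 + 882)**2 = 883**2 = 779689)
1/(o + S) = 1/(32839/6 + 779689) = 1/(4710973/6) = 6/4710973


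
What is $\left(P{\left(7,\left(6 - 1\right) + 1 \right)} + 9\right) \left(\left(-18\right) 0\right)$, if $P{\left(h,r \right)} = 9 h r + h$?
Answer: $0$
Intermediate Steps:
$P{\left(h,r \right)} = h + 9 h r$ ($P{\left(h,r \right)} = 9 h r + h = h + 9 h r$)
$\left(P{\left(7,\left(6 - 1\right) + 1 \right)} + 9\right) \left(\left(-18\right) 0\right) = \left(7 \left(1 + 9 \left(\left(6 - 1\right) + 1\right)\right) + 9\right) \left(\left(-18\right) 0\right) = \left(7 \left(1 + 9 \left(5 + 1\right)\right) + 9\right) 0 = \left(7 \left(1 + 9 \cdot 6\right) + 9\right) 0 = \left(7 \left(1 + 54\right) + 9\right) 0 = \left(7 \cdot 55 + 9\right) 0 = \left(385 + 9\right) 0 = 394 \cdot 0 = 0$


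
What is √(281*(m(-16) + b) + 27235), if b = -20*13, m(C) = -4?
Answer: I*√46949 ≈ 216.68*I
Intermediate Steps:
b = -260
√(281*(m(-16) + b) + 27235) = √(281*(-4 - 260) + 27235) = √(281*(-264) + 27235) = √(-74184 + 27235) = √(-46949) = I*√46949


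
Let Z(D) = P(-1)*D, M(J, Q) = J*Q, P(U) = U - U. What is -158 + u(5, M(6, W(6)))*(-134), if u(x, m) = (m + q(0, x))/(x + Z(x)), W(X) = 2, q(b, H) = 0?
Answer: -2398/5 ≈ -479.60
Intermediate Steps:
P(U) = 0
Z(D) = 0 (Z(D) = 0*D = 0)
u(x, m) = m/x (u(x, m) = (m + 0)/(x + 0) = m/x)
-158 + u(5, M(6, W(6)))*(-134) = -158 + ((6*2)/5)*(-134) = -158 + (12*(⅕))*(-134) = -158 + (12/5)*(-134) = -158 - 1608/5 = -2398/5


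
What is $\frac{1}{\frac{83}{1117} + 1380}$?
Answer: $\frac{1117}{1541543} \approx 0.0007246$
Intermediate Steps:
$\frac{1}{\frac{83}{1117} + 1380} = \frac{1}{\frac{1541543}{1117}} = \frac{1117}{1541543}$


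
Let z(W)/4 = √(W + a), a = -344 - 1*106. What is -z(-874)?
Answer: -8*I*√331 ≈ -145.55*I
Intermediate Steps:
a = -450 (a = -344 - 106 = -450)
z(W) = 4*√(-450 + W) (z(W) = 4*√(W - 450) = 4*√(-450 + W))
-z(-874) = -4*√(-450 - 874) = -4*√(-1324) = -4*2*I*√331 = -8*I*√331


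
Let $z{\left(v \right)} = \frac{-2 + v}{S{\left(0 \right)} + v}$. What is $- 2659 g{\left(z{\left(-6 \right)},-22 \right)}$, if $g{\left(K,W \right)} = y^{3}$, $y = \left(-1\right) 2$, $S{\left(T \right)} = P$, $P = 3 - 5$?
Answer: $21272$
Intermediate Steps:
$P = -2$ ($P = 3 - 5 = -2$)
$S{\left(T \right)} = -2$
$y = -2$
$z{\left(v \right)} = 1$ ($z{\left(v \right)} = \frac{-2 + v}{-2 + v} = 1$)
$g{\left(K,W \right)} = -8$ ($g{\left(K,W \right)} = \left(-2\right)^{3} = -8$)
$- 2659 g{\left(z{\left(-6 \right)},-22 \right)} = \left(-2659\right) \left(-8\right) = 21272$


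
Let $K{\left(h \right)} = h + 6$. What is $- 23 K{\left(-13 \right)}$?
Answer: $161$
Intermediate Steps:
$K{\left(h \right)} = 6 + h$
$- 23 K{\left(-13 \right)} = - 23 \left(6 - 13\right) = \left(-23\right) \left(-7\right) = 161$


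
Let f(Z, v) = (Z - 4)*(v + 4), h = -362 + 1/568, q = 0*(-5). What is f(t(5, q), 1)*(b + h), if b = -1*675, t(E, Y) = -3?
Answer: 20615525/568 ≈ 36295.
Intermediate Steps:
q = 0
b = -675
h = -205615/568 (h = -362 + 1/568 = -205615/568 ≈ -362.00)
f(Z, v) = (-4 + Z)*(4 + v)
f(t(5, q), 1)*(b + h) = (-16 - 4*1 + 4*(-3) - 3*1)*(-675 - 205615/568) = (-16 - 4 - 12 - 3)*(-589015/568) = -35*(-589015/568) = 20615525/568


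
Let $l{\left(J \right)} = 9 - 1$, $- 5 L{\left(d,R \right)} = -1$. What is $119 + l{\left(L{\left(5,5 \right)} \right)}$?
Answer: $127$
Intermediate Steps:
$L{\left(d,R \right)} = \frac{1}{5}$ ($L{\left(d,R \right)} = \left(- \frac{1}{5}\right) \left(-1\right) = \frac{1}{5}$)
$l{\left(J \right)} = 8$ ($l{\left(J \right)} = 9 - 1 = 8$)
$119 + l{\left(L{\left(5,5 \right)} \right)} = 119 + 8 = 127$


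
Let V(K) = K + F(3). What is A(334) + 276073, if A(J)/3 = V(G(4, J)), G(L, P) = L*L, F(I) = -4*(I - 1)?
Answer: 276097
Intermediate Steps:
F(I) = 4 - 4*I (F(I) = -4*(-1 + I) = 4 - 4*I)
G(L, P) = L²
V(K) = -8 + K (V(K) = K + (4 - 4*3) = K + (4 - 12) = K - 8 = -8 + K)
A(J) = 24 (A(J) = 3*(-8 + 4²) = 3*(-8 + 16) = 3*8 = 24)
A(334) + 276073 = 24 + 276073 = 276097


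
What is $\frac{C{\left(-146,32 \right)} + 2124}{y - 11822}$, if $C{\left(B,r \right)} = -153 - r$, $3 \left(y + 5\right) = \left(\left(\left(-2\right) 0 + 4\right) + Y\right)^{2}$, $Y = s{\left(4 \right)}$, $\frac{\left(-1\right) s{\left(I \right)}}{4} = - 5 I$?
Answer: $- \frac{1939}{9475} \approx -0.20464$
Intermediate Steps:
$s{\left(I \right)} = 20 I$ ($s{\left(I \right)} = - 4 \left(- 5 I\right) = 20 I$)
$Y = 80$ ($Y = 20 \cdot 4 = 80$)
$y = 2347$ ($y = -5 + \frac{\left(\left(\left(-2\right) 0 + 4\right) + 80\right)^{2}}{3} = -5 + \frac{\left(\left(0 + 4\right) + 80\right)^{2}}{3} = -5 + \frac{\left(4 + 80\right)^{2}}{3} = -5 + \frac{84^{2}}{3} = -5 + \frac{1}{3} \cdot 7056 = -5 + 2352 = 2347$)
$\frac{C{\left(-146,32 \right)} + 2124}{y - 11822} = \frac{\left(-153 - 32\right) + 2124}{2347 - 11822} = \frac{\left(-153 - 32\right) + 2124}{-9475} = \left(-185 + 2124\right) \left(- \frac{1}{9475}\right) = 1939 \left(- \frac{1}{9475}\right) = - \frac{1939}{9475}$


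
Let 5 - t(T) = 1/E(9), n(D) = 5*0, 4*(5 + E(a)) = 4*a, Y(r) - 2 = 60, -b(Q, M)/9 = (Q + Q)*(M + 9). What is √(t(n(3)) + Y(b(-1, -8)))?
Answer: √267/2 ≈ 8.1701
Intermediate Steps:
b(Q, M) = -18*Q*(9 + M) (b(Q, M) = -9*(Q + Q)*(M + 9) = -9*2*Q*(9 + M) = -18*Q*(9 + M))
Y(r) = 62 (Y(r) = 2 + 60 = 62)
E(a) = -5 + a (E(a) = -5 + (4*a)/4 = -5 + a)
n(D) = 0
t(T) = 19/4 (t(T) = 5 - 1/(-5 + 9) = 5 - 1/4 = 5 - 1*¼ = 5 - ¼ = 19/4)
√(t(n(3)) + Y(b(-1, -8))) = √(19/4 + 62) = √(267/4) = √267/2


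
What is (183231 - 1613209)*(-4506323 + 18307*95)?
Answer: 3956975062524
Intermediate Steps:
(183231 - 1613209)*(-4506323 + 18307*95) = -1429978*(-4506323 + 1739165) = -1429978*(-2767158) = 3956975062524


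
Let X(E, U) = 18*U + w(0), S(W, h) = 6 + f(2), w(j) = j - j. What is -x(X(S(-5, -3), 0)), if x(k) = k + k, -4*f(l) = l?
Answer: 0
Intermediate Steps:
f(l) = -l/4
w(j) = 0
S(W, h) = 11/2 (S(W, h) = 6 - 1/4*2 = 6 - 1/2 = 11/2)
X(E, U) = 18*U (X(E, U) = 18*U + 0 = 18*U)
x(k) = 2*k
-x(X(S(-5, -3), 0)) = -2*18*0 = -2*0 = -1*0 = 0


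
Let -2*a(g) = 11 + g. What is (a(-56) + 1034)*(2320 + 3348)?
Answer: 5988242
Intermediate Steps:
a(g) = -11/2 - g/2 (a(g) = -(11 + g)/2 = -11/2 - g/2)
(a(-56) + 1034)*(2320 + 3348) = ((-11/2 - ½*(-56)) + 1034)*(2320 + 3348) = ((-11/2 + 28) + 1034)*5668 = (45/2 + 1034)*5668 = (2113/2)*5668 = 5988242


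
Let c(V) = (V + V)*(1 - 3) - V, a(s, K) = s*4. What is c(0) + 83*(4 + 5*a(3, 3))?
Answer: 5312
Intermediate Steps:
a(s, K) = 4*s
c(V) = -5*V (c(V) = (2*V)*(-2) - V = -4*V - V = -5*V)
c(0) + 83*(4 + 5*a(3, 3)) = -5*0 + 83*(4 + 5*(4*3)) = 0 + 83*(4 + 5*12) = 0 + 83*(4 + 60) = 0 + 83*64 = 0 + 5312 = 5312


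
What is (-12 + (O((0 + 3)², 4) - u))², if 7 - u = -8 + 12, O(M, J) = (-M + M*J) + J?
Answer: 256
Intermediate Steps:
O(M, J) = J - M + J*M (O(M, J) = (-M + J*M) + J = J - M + J*M)
u = 3 (u = 7 - (-8 + 12) = 7 - 1*4 = 7 - 4 = 3)
(-12 + (O((0 + 3)², 4) - u))² = (-12 + ((4 - (0 + 3)² + 4*(0 + 3)²) - 1*3))² = (-12 + ((4 - 1*3² + 4*3²) - 3))² = (-12 + ((4 - 1*9 + 4*9) - 3))² = (-12 + ((4 - 9 + 36) - 3))² = (-12 + (31 - 3))² = (-12 + 28)² = 16² = 256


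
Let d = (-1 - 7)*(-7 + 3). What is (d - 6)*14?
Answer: 364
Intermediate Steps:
d = 32 (d = -8*(-4) = 32)
(d - 6)*14 = (32 - 6)*14 = 26*14 = 364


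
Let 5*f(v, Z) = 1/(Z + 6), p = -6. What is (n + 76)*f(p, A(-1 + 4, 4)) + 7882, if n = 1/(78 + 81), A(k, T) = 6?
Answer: 15041273/1908 ≈ 7883.3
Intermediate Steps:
f(v, Z) = 1/(5*(6 + Z)) (f(v, Z) = 1/(5*(Z + 6)) = 1/(5*(6 + Z)))
n = 1/159 ≈ 0.0062893
(n + 76)*f(p, A(-1 + 4, 4)) + 7882 = (1/159 + 76)*(1/(5*(6 + 6))) + 7882 = 12085*((⅕)/12)/159 + 7882 = 12085*((⅕)*(1/12))/159 + 7882 = (12085/159)*(1/60) + 7882 = 2417/1908 + 7882 = 15041273/1908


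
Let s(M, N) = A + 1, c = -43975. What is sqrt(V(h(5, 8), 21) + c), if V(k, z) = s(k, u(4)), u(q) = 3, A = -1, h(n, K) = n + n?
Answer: 5*I*sqrt(1759) ≈ 209.7*I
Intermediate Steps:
h(n, K) = 2*n
s(M, N) = 0 (s(M, N) = -1 + 1 = 0)
V(k, z) = 0
sqrt(V(h(5, 8), 21) + c) = sqrt(0 - 43975) = sqrt(-43975) = 5*I*sqrt(1759)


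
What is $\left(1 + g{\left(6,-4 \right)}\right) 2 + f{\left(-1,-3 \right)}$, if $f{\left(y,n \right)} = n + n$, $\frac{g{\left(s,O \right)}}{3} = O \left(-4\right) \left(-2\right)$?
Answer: $-196$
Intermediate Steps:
$g{\left(s,O \right)} = 24 O$ ($g{\left(s,O \right)} = 3 O \left(-4\right) \left(-2\right) = 3 - 4 O \left(-2\right) = 3 \cdot 8 O = 24 O$)
$f{\left(y,n \right)} = 2 n$
$\left(1 + g{\left(6,-4 \right)}\right) 2 + f{\left(-1,-3 \right)} = \left(1 + 24 \left(-4\right)\right) 2 + 2 \left(-3\right) = \left(1 - 96\right) 2 - 6 = \left(-95\right) 2 - 6 = -190 - 6 = -196$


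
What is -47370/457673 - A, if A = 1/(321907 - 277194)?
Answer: -2118512483/20463932849 ≈ -0.10352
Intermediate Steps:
A = 1/44713 ≈ 2.2365e-5
-47370/457673 - A = -47370/457673 - 1*1/44713 = -47370*1/457673 - 1/44713 = -47370/457673 - 1/44713 = -2118512483/20463932849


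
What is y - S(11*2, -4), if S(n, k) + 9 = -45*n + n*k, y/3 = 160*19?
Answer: 10207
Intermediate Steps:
y = 9120 (y = 3*(160*19) = 3*3040 = 9120)
S(n, k) = -9 - 45*n + k*n (S(n, k) = -9 + (-45*n + n*k) = -9 + (-45*n + k*n) = -9 - 45*n + k*n)
y - S(11*2, -4) = 9120 - (-9 - 495*2 - 44*2) = 9120 - (-9 - 45*22 - 4*22) = 9120 - (-9 - 990 - 88) = 9120 - 1*(-1087) = 9120 + 1087 = 10207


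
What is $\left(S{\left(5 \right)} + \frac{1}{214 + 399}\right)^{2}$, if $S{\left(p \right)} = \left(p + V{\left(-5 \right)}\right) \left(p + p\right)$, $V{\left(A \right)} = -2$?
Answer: $\frac{338228881}{375769} \approx 900.1$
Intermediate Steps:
$S{\left(p \right)} = 2 p \left(-2 + p\right)$ ($S{\left(p \right)} = \left(p - 2\right) \left(p + p\right) = \left(-2 + p\right) 2 p = 2 p \left(-2 + p\right)$)
$\left(S{\left(5 \right)} + \frac{1}{214 + 399}\right)^{2} = \left(2 \cdot 5 \left(-2 + 5\right) + \frac{1}{214 + 399}\right)^{2} = \left(2 \cdot 5 \cdot 3 + \frac{1}{613}\right)^{2} = \left(30 + \frac{1}{613}\right)^{2} = \left(\frac{18391}{613}\right)^{2} = \frac{338228881}{375769}$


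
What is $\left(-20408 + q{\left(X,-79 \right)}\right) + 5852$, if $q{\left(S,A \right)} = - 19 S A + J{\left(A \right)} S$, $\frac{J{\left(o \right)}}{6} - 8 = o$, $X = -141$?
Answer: $-166131$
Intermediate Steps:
$J{\left(o \right)} = 48 + 6 o$
$q{\left(S,A \right)} = S \left(48 + 6 A\right) - 19 A S$ ($q{\left(S,A \right)} = - 19 S A + \left(48 + 6 A\right) S = - 19 A S + S \left(48 + 6 A\right) = S \left(48 + 6 A\right) - 19 A S$)
$\left(-20408 + q{\left(X,-79 \right)}\right) + 5852 = \left(-20408 - 141 \left(48 - -1027\right)\right) + 5852 = \left(-20408 - 141 \left(48 + 1027\right)\right) + 5852 = \left(-20408 - 151575\right) + 5852 = -171983 + 5852 = -166131$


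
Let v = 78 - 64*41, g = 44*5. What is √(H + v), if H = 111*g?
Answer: √21874 ≈ 147.90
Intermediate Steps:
g = 220
H = 24420 (H = 111*220 = 24420)
v = -2546 (v = 78 - 2624 = -2546)
√(H + v) = √(24420 - 2546) = √21874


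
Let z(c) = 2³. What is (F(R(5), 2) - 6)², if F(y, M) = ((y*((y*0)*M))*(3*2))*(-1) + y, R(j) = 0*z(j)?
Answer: 36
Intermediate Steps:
z(c) = 8
R(j) = 0 (R(j) = 0*8 = 0)
F(y, M) = y (F(y, M) = ((y*(0*M))*6)*(-1) + y = ((y*0)*6)*(-1) + y = (0*6)*(-1) + y = 0*(-1) + y = 0 + y = y)
(F(R(5), 2) - 6)² = (0 - 6)² = (-6)² = 36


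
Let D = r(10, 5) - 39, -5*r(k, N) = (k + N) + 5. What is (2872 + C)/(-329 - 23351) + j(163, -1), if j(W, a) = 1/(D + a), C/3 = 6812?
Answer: -65577/65120 ≈ -1.0070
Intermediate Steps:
C = 20436 (C = 3*6812 = 20436)
r(k, N) = -1 - N/5 - k/5 (r(k, N) = -((k + N) + 5)/5 = -((N + k) + 5)/5 = -(5 + N + k)/5 = -1 - N/5 - k/5)
D = -43 (D = (-1 - ⅕*5 - ⅕*10) - 39 = (-1 - 1 - 2) - 39 = -4 - 39 = -43)
j(W, a) = 1/(-43 + a)
(2872 + C)/(-329 - 23351) + j(163, -1) = (2872 + 20436)/(-329 - 23351) + 1/(-43 - 1) = 23308/(-23680) + 1/(-44) = 23308*(-1/23680) - 1/44 = -5827/5920 - 1/44 = -65577/65120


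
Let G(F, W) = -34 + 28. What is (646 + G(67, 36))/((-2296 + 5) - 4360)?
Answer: -640/6651 ≈ -0.096226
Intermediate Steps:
G(F, W) = -6
(646 + G(67, 36))/((-2296 + 5) - 4360) = (646 - 6)/((-2296 + 5) - 4360) = 640/(-2291 - 4360) = 640/(-6651) = 640*(-1/6651) = -640/6651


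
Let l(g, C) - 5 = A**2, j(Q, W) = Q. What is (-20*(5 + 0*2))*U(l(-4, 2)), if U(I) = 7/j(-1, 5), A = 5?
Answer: 700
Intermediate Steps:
l(g, C) = 30 (l(g, C) = 5 + 5**2 = 5 + 25 = 30)
U(I) = -7 (U(I) = 7/(-1) = 7*(-1) = -7)
(-20*(5 + 0*2))*U(l(-4, 2)) = -20*(5 + 0*2)*(-7) = -20*(5 + 0)*(-7) = -20*5*(-7) = -100*(-7) = 700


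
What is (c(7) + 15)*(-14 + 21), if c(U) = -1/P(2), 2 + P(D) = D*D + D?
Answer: 413/4 ≈ 103.25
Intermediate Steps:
P(D) = -2 + D + D² (P(D) = -2 + (D*D + D) = -2 + (D² + D) = -2 + (D + D²) = -2 + D + D²)
c(U) = -¼ (c(U) = -1/(-2 + 2 + 2²) = -1/(-2 + 2 + 4) = -1/4 = -1*¼ = -¼)
(c(7) + 15)*(-14 + 21) = (-¼ + 15)*(-14 + 21) = (59/4)*7 = 413/4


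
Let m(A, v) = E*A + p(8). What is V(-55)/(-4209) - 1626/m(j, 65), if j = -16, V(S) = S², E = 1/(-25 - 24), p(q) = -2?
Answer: 167549908/172569 ≈ 970.92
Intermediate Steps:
E = -1/49 (E = 1/(-49) = -1/49 ≈ -0.020408)
m(A, v) = -2 - A/49 (m(A, v) = -A/49 - 2 = -2 - A/49)
V(-55)/(-4209) - 1626/m(j, 65) = (-55)²/(-4209) - 1626/(-2 - 1/49*(-16)) = 3025*(-1/4209) - 1626/(-2 + 16/49) = -3025/4209 - 1626/(-82/49) = -3025/4209 - 1626*(-49/82) = -3025/4209 + 39837/41 = 167549908/172569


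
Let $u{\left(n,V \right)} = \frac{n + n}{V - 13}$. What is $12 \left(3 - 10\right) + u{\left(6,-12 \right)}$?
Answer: $- \frac{2112}{25} \approx -84.48$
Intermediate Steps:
$u{\left(n,V \right)} = \frac{2 n}{-13 + V}$
$12 \left(3 - 10\right) + u{\left(6,-12 \right)} = 12 \left(3 - 10\right) + 2 \cdot 6 \frac{1}{-13 - 12} = 12 \left(-7\right) + 2 \cdot 6 \frac{1}{-25} = -84 + 2 \cdot 6 \left(- \frac{1}{25}\right) = -84 - \frac{12}{25} = - \frac{2112}{25}$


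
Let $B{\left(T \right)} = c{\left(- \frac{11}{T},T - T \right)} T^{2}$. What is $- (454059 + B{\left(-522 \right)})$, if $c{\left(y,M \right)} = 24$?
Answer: $-6993675$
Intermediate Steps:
$B{\left(T \right)} = 24 T^{2}$
$- (454059 + B{\left(-522 \right)}) = - (454059 + 24 \left(-522\right)^{2}) = - (454059 + 24 \cdot 272484) = - (454059 + 6539616) = \left(-1\right) 6993675 = -6993675$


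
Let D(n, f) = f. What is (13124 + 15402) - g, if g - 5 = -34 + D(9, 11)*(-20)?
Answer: 28775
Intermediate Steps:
g = -249 (g = 5 + (-34 + 11*(-20)) = 5 + (-34 - 220) = 5 - 254 = -249)
(13124 + 15402) - g = (13124 + 15402) - 1*(-249) = 28526 + 249 = 28775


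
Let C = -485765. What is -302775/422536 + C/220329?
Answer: -271963313015/93096934344 ≈ -2.9213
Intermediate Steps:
-302775/422536 + C/220329 = -302775/422536 - 485765/220329 = -271963313015/93096934344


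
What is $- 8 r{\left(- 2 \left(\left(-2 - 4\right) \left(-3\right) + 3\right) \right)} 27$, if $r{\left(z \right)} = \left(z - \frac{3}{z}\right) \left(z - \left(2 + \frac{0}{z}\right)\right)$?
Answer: $- \frac{2789424}{7} \approx -3.9849 \cdot 10^{5}$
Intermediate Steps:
$r{\left(z \right)} = \left(-2 + z\right) \left(z - \frac{3}{z}\right)$ ($r{\left(z \right)} = \left(z - \frac{3}{z}\right) \left(z + \left(0 - 2\right)\right) = \left(z - \frac{3}{z}\right) \left(z - 2\right) = \left(z - \frac{3}{z}\right) \left(-2 + z\right) = \left(-2 + z\right) \left(z - \frac{3}{z}\right)$)
$- 8 r{\left(- 2 \left(\left(-2 - 4\right) \left(-3\right) + 3\right) \right)} 27 = - 8 \left(-3 + \left(- 2 \left(\left(-2 - 4\right) \left(-3\right) + 3\right)\right)^{2} - 2 \left(- 2 \left(\left(-2 - 4\right) \left(-3\right) + 3\right)\right) + \frac{6}{\left(-2\right) \left(\left(-2 - 4\right) \left(-3\right) + 3\right)}\right) 27 = - 8 \left(-3 + \left(- 2 \left(\left(-6\right) \left(-3\right) + 3\right)\right)^{2} - 2 \left(- 2 \left(\left(-6\right) \left(-3\right) + 3\right)\right) + \frac{6}{\left(-2\right) \left(\left(-6\right) \left(-3\right) + 3\right)}\right) 27 = - 8 \left(-3 + \left(- 2 \left(18 + 3\right)\right)^{2} - 2 \left(- 2 \left(18 + 3\right)\right) + \frac{6}{\left(-2\right) \left(18 + 3\right)}\right) 27 = - 8 \left(-3 + \left(\left(-2\right) 21\right)^{2} - 2 \left(\left(-2\right) 21\right) + \frac{6}{\left(-2\right) 21}\right) 27 = - 8 \left(-3 + \left(-42\right)^{2} - -84 + \frac{6}{-42}\right) 27 = - 8 \left(-3 + 1764 + 84 + 6 \left(- \frac{1}{42}\right)\right) 27 = - 8 \left(-3 + 1764 + 84 - \frac{1}{7}\right) 27 = \left(-8\right) \frac{12914}{7} \cdot 27 = \left(- \frac{103312}{7}\right) 27 = - \frac{2789424}{7}$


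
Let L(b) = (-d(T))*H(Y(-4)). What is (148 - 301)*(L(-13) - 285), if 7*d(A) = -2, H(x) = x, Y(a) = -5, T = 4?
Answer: 306765/7 ≈ 43824.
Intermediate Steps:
d(A) = -2/7 (d(A) = (1/7)*(-2) = -2/7)
L(b) = -10/7 (L(b) = -1*(-2/7)*(-5) = (2/7)*(-5) = -10/7)
(148 - 301)*(L(-13) - 285) = (148 - 301)*(-10/7 - 285) = -153*(-2005/7) = 306765/7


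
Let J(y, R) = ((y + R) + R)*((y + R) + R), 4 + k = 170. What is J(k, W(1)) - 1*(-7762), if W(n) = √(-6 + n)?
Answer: 35298 + 664*I*√5 ≈ 35298.0 + 1484.8*I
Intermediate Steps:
k = 166 (k = -4 + 170 = 166)
J(y, R) = (y + 2*R)² (J(y, R) = ((R + y) + R)*((R + y) + R) = (y + 2*R)*(y + 2*R) = (y + 2*R)²)
J(k, W(1)) - 1*(-7762) = (166 + 2*√(-6 + 1))² - 1*(-7762) = (166 + 2*√(-5))² + 7762 = (166 + 2*(I*√5))² + 7762 = (166 + 2*I*√5)² + 7762 = 7762 + (166 + 2*I*√5)²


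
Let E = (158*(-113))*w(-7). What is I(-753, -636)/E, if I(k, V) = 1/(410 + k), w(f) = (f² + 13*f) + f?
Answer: -1/300072178 ≈ -3.3325e-9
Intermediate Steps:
w(f) = f² + 14*f
E = 874846 (E = (158*(-113))*(-7*(14 - 7)) = -(-124978)*7 = -17854*(-49) = 874846)
I(-753, -636)/E = 1/((410 - 753)*874846) = (1/874846)/(-343) = -1/343*1/874846 = -1/300072178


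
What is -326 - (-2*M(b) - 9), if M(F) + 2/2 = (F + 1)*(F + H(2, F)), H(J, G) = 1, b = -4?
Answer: -301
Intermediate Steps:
M(F) = -1 + (1 + F)² (M(F) = -1 + (F + 1)*(F + 1) = -1 + (1 + F)*(1 + F) = -1 + (1 + F)²)
-326 - (-2*M(b) - 9) = -326 - (-(-8)*(2 - 4) - 9) = -326 - (-(-8)*(-2) - 9) = -326 - (-2*8 - 9) = -326 - (-16 - 9) = -326 - 1*(-25) = -326 + 25 = -301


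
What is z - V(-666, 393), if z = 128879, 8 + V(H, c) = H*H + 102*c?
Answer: -354755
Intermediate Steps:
V(H, c) = -8 + H² + 102*c (V(H, c) = -8 + (H*H + 102*c) = -8 + (H² + 102*c) = -8 + H² + 102*c)
z - V(-666, 393) = 128879 - (-8 + (-666)² + 102*393) = 128879 - (-8 + 443556 + 40086) = 128879 - 1*483634 = 128879 - 483634 = -354755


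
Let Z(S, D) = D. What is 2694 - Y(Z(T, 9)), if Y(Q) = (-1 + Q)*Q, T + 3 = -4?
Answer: 2622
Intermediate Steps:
T = -7 (T = -3 - 4 = -7)
Y(Q) = Q*(-1 + Q)
2694 - Y(Z(T, 9)) = 2694 - 9*(-1 + 9) = 2694 - 9*8 = 2694 - 1*72 = 2694 - 72 = 2622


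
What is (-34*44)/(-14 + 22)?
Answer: -187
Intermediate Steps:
(-34*44)/(-14 + 22) = -1496/8 = -1496*⅛ = -187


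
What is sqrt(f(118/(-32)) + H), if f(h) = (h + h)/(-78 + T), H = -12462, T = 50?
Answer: I*sqrt(39080006)/56 ≈ 111.63*I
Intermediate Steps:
f(h) = -h/14 (f(h) = (h + h)/(-78 + 50) = (2*h)/(-28) = (2*h)*(-1/28) = -h/14)
sqrt(f(118/(-32)) + H) = sqrt(-59/(7*(-32)) - 12462) = sqrt(-59*(-1)/(7*32) - 12462) = sqrt(-1/14*(-59/16) - 12462) = sqrt(59/224 - 12462) = sqrt(-2791429/224) = I*sqrt(39080006)/56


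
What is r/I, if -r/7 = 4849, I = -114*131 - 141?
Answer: 33943/15075 ≈ 2.2516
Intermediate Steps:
I = -15075 (I = -14934 - 141 = -15075)
r = -33943 (r = -7*4849 = -33943)
r/I = -33943/(-15075) = -33943*(-1/15075) = 33943/15075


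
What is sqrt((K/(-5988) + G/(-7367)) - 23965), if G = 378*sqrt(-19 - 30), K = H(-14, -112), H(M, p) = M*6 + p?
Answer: sqrt(-2914753151554655748 - 43684172199738*I)/11028399 ≈ 0.0011601 - 154.81*I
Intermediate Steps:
H(M, p) = p + 6*M (H(M, p) = 6*M + p = p + 6*M)
K = -196 (K = -112 + 6*(-14) = -112 - 84 = -196)
G = 2646*I (G = 378*sqrt(-49) = 378*(7*I) = 2646*I ≈ 2646.0*I)
sqrt((K/(-5988) + G/(-7367)) - 23965) = sqrt((-196/(-5988) + (2646*I)/(-7367)) - 23965) = sqrt((-196*(-1/5988) + (2646*I)*(-1/7367)) - 23965) = sqrt((49/1497 - 2646*I/7367) - 23965) = sqrt(-35875556/1497 - 2646*I/7367)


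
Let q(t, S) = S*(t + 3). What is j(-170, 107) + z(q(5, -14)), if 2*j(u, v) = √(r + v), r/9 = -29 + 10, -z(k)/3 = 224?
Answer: -672 + 4*I ≈ -672.0 + 4.0*I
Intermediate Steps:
q(t, S) = S*(3 + t)
z(k) = -672 (z(k) = -3*224 = -672)
r = -171 (r = 9*(-29 + 10) = 9*(-19) = -171)
j(u, v) = √(-171 + v)/2
j(-170, 107) + z(q(5, -14)) = √(-171 + 107)/2 - 672 = √(-64)/2 - 672 = (8*I)/2 - 672 = 4*I - 672 = -672 + 4*I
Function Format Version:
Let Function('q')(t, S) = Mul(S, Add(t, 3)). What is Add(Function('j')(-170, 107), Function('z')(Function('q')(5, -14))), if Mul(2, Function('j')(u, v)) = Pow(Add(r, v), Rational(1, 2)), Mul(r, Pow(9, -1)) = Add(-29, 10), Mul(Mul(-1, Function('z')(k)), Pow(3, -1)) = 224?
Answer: Add(-672, Mul(4, I)) ≈ Add(-672.00, Mul(4.0000, I))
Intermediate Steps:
Function('q')(t, S) = Mul(S, Add(3, t))
Function('z')(k) = -672 (Function('z')(k) = Mul(-3, 224) = -672)
r = -171 (r = Mul(9, Add(-29, 10)) = Mul(9, -19) = -171)
Function('j')(u, v) = Mul(Rational(1, 2), Pow(Add(-171, v), Rational(1, 2)))
Add(Function('j')(-170, 107), Function('z')(Function('q')(5, -14))) = Add(Mul(Rational(1, 2), Pow(Add(-171, 107), Rational(1, 2))), -672) = Add(Mul(Rational(1, 2), Pow(-64, Rational(1, 2))), -672) = Add(Mul(Rational(1, 2), Mul(8, I)), -672) = Add(Mul(4, I), -672) = Add(-672, Mul(4, I))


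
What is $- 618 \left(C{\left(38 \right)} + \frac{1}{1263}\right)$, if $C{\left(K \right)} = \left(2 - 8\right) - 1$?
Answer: $\frac{1821040}{421} \approx 4325.5$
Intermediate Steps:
$C{\left(K \right)} = -7$ ($C{\left(K \right)} = -6 - 1 = -7$)
$- 618 \left(C{\left(38 \right)} + \frac{1}{1263}\right) = - 618 \left(-7 + \frac{1}{1263}\right) = \left(-618\right) \left(- \frac{8840}{1263}\right) = \frac{1821040}{421}$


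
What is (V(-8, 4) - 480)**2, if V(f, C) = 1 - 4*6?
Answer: 253009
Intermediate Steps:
V(f, C) = -23 (V(f, C) = 1 - 24 = -23)
(V(-8, 4) - 480)**2 = (-23 - 480)**2 = (-503)**2 = 253009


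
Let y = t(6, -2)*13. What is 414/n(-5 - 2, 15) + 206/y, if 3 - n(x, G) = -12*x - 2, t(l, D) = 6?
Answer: -8009/3081 ≈ -2.5995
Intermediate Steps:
n(x, G) = 5 + 12*x (n(x, G) = 3 - (-12*x - 2) = 3 - (-2 - 12*x) = 3 + (2 + 12*x) = 5 + 12*x)
y = 78 (y = 6*13 = 78)
414/n(-5 - 2, 15) + 206/y = 414/(5 + 12*(-5 - 2)) + 206/78 = 414/(5 + 12*(-7)) + 206*(1/78) = 414/(5 - 84) + 103/39 = 414/(-79) + 103/39 = 414*(-1/79) + 103/39 = -414/79 + 103/39 = -8009/3081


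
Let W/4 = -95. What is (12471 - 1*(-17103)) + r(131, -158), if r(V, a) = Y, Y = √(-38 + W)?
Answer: 29574 + I*√418 ≈ 29574.0 + 20.445*I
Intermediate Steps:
W = -380 (W = 4*(-95) = -380)
Y = I*√418 (Y = √(-38 - 380) = √(-418) = I*√418 ≈ 20.445*I)
r(V, a) = I*√418
(12471 - 1*(-17103)) + r(131, -158) = (12471 - 1*(-17103)) + I*√418 = (12471 + 17103) + I*√418 = 29574 + I*√418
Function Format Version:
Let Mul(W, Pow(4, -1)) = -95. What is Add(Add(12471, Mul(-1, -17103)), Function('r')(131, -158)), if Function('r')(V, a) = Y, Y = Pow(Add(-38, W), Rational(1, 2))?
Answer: Add(29574, Mul(I, Pow(418, Rational(1, 2)))) ≈ Add(29574., Mul(20.445, I))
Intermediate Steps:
W = -380 (W = Mul(4, -95) = -380)
Y = Mul(I, Pow(418, Rational(1, 2))) (Y = Pow(Add(-38, -380), Rational(1, 2)) = Pow(-418, Rational(1, 2)) = Mul(I, Pow(418, Rational(1, 2))) ≈ Mul(20.445, I))
Function('r')(V, a) = Mul(I, Pow(418, Rational(1, 2)))
Add(Add(12471, Mul(-1, -17103)), Function('r')(131, -158)) = Add(Add(12471, Mul(-1, -17103)), Mul(I, Pow(418, Rational(1, 2)))) = Add(Add(12471, 17103), Mul(I, Pow(418, Rational(1, 2)))) = Add(29574, Mul(I, Pow(418, Rational(1, 2))))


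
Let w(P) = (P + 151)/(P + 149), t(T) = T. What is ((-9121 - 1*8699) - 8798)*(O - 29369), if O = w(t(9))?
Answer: 61755649878/79 ≈ 7.8172e+8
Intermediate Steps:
w(P) = (151 + P)/(149 + P)
O = 80/79 (O = (151 + 9)/(149 + 9) = 160/158 = (1/158)*160 = 80/79 ≈ 1.0127)
((-9121 - 1*8699) - 8798)*(O - 29369) = ((-9121 - 1*8699) - 8798)*(80/79 - 29369) = ((-9121 - 8699) - 8798)*(-2320071/79) = (-17820 - 8798)*(-2320071/79) = -26618*(-2320071/79) = 61755649878/79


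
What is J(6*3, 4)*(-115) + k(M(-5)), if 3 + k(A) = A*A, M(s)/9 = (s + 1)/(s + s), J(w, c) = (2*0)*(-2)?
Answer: 249/25 ≈ 9.9600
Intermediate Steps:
J(w, c) = 0 (J(w, c) = 0*(-2) = 0)
M(s) = 9*(1 + s)/(2*s) (M(s) = 9*((s + 1)/(s + s)) = 9*((1 + s)/((2*s))) = 9*((1 + s)*(1/(2*s))) = 9*((1 + s)/(2*s)) = 9*(1 + s)/(2*s))
k(A) = -3 + A**2 (k(A) = -3 + A*A = -3 + A**2)
J(6*3, 4)*(-115) + k(M(-5)) = 0*(-115) + (-3 + ((9/2)*(1 - 5)/(-5))**2) = 0 + (-3 + ((9/2)*(-1/5)*(-4))**2) = 0 + (-3 + (18/5)**2) = 0 + (-3 + 324/25) = 0 + 249/25 = 249/25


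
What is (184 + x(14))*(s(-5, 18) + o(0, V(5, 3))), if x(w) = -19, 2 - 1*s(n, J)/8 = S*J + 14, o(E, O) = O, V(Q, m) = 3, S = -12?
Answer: 269775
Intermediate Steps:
s(n, J) = -96 + 96*J (s(n, J) = 16 - 8*(-12*J + 14) = 16 - 8*(14 - 12*J) = 16 + (-112 + 96*J) = -96 + 96*J)
(184 + x(14))*(s(-5, 18) + o(0, V(5, 3))) = (184 - 19)*((-96 + 96*18) + 3) = 165*((-96 + 1728) + 3) = 165*(1632 + 3) = 165*1635 = 269775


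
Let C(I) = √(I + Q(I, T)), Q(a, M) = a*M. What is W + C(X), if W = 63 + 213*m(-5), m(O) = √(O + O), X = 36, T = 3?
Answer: 75 + 213*I*√10 ≈ 75.0 + 673.57*I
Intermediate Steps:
m(O) = √2*√O (m(O) = √(2*O) = √2*√O)
Q(a, M) = M*a
W = 63 + 213*I*√10 (W = 63 + 213*(√2*√(-5)) = 63 + 213*(√2*(I*√5)) = 63 + 213*(I*√10) = 63 + 213*I*√10 ≈ 63.0 + 673.57*I)
C(I) = 2*√I (C(I) = √(I + 3*I) = √(4*I) = 2*√I)
W + C(X) = (63 + 213*I*√10) + 2*√36 = (63 + 213*I*√10) + 2*6 = (63 + 213*I*√10) + 12 = 75 + 213*I*√10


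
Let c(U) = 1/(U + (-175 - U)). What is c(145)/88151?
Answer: -1/15426425 ≈ -6.4824e-8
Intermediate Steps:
c(U) = -1/175 (c(U) = 1/(-175) = -1/175)
c(145)/88151 = -1/175/88151 = -1/175*1/88151 = -1/15426425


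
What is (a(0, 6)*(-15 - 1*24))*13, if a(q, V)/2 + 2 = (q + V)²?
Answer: -34476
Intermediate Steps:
a(q, V) = -4 + 2*(V + q)² (a(q, V) = -4 + 2*(q + V)² = -4 + 2*(V + q)²)
(a(0, 6)*(-15 - 1*24))*13 = ((-4 + 2*(6 + 0)²)*(-15 - 1*24))*13 = ((-4 + 2*6²)*(-15 - 24))*13 = ((-4 + 2*36)*(-39))*13 = ((-4 + 72)*(-39))*13 = (68*(-39))*13 = -2652*13 = -34476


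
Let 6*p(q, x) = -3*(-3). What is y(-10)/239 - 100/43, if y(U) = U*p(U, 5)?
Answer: -24545/10277 ≈ -2.3883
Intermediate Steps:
p(q, x) = 3/2 (p(q, x) = (-3*(-3))/6 = (⅙)*9 = 3/2)
y(U) = 3*U/2 (y(U) = U*(3/2) = 3*U/2)
y(-10)/239 - 100/43 = ((3/2)*(-10))/239 - 100/43 = -15*1/239 - 100*1/43 = -15/239 - 100/43 = -24545/10277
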